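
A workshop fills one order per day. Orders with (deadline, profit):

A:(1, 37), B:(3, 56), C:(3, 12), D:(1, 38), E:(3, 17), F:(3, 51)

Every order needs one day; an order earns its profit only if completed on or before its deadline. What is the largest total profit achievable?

145

Take jobs in profit order; each goes to the latest open slot no later than its deadline.
By profit: B(d3,56), F(d3,51), D(d1,38), A(d1,37), E(d3,17), C(d3,12)
B→slot 3; F→slot 2; D→slot 1; A skipped; E skipped; C skipped.
Profit = 38 + 51 + 56 = 145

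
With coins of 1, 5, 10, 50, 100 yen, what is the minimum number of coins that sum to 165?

4

Greedy: take as many of the largest coin as possible, then repeat with the remainder.
165 − 1×100→65 − 1×50→15 − 1×10→5 − 1×5→0
Total coins = 1 + 1 + 1 + 1 = 4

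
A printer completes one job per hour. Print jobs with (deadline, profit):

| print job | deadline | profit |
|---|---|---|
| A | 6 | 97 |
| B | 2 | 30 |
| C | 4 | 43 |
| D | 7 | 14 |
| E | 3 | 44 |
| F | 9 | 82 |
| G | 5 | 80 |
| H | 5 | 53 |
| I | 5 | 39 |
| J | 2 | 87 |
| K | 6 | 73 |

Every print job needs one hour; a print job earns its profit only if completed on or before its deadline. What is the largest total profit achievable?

530

Profit order: A=97 J=87 F=82 G=80 K=73 H=53 E=44 C=43 I=39 B=30 D=14
Assign: A→slot 6, J→slot 2, F→slot 9, G→slot 5, K→slot 4, H→slot 3, E→slot 1, C skipped, I skipped, B skipped, D→slot 7.
Slots: [1:E] [2:J] [3:H] [4:K] [5:G] [6:A] [7:D] [9:F]
Profit = 44 + 87 + 53 + 73 + 80 + 97 + 14 + 82 = 530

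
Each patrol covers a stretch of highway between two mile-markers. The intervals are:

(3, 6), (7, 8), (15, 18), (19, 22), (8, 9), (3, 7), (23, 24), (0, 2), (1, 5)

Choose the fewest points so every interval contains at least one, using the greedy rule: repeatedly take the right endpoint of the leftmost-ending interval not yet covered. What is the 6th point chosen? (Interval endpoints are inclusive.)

24

Sort by right endpoint; whenever an interval is uncovered, place a point at its right end.
Sorted: [0,2] [1,5] [3,6] [3,7] [7,8] [8,9] [15,18] [19,22] [23,24]
{[0,2],[1,5]} hit by 2; {[3,6],[3,7]} hit by 6; {[7,8],[8,9]} hit by 8; {[15,18]} hit by 18; {[19,22]} hit by 22; {[23,24]} hit by 24.
Points: 2, 6, 8, 18, 22, 24 (6 total).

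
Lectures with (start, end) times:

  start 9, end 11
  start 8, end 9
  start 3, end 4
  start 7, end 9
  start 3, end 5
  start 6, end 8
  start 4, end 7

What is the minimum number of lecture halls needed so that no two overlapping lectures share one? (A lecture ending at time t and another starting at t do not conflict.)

The answer is the maximum number of intervals overlapping at any instant.
Events (time:±→running): 3:+→1 3:+→2 … peak 2.

2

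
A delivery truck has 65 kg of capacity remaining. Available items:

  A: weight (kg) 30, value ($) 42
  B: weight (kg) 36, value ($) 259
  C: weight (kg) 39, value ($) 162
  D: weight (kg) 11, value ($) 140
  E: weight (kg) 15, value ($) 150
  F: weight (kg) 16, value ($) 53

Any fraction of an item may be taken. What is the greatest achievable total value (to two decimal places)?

561.46

Greedy by value/weight ratio, highest first.
Order: D (140/11=12.73) > E (150/15=10.00) > B (259/36=7.19) > C (162/39=4.15) > F (53/16=3.31) > A (42/30=1.40)
Fill: take D (11 @ 140) → take E (15 @ 150) → take B (36 @ 259) → take 3/39 of C → 12.46; 65/65 used.
Total value = 561.46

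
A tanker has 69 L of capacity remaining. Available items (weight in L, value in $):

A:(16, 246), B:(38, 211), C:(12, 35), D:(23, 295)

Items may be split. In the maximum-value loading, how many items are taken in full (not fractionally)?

Greedy by value/weight ratio, highest first.
Ratios (sorted): A 15.38, D 12.83, B 5.55, C 2.92
take A (16 @ 246); take D (23 @ 295); take 30/38 of B → 166.58. Capacity used 69/69.
2 item(s) taken whole; one partial (take 30/38 of B).

2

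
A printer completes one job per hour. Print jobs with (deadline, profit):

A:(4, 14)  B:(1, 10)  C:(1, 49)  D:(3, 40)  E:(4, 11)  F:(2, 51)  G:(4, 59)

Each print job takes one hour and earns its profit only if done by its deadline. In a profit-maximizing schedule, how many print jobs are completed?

4

By profit: G(d4,59), F(d2,51), C(d1,49), D(d3,40), A(d4,14), E(d4,11), B(d1,10)
G→slot 4; F→slot 2; C→slot 1; D→slot 3; A skipped; E skipped; B skipped.
4 of 7 scheduled.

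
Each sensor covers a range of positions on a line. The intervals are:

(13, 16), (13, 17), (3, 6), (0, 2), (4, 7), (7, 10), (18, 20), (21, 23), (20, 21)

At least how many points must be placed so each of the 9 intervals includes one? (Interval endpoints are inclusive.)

Sort by right endpoint; whenever an interval is uncovered, place a point at its right end.
Sorted: [0,2] [3,6] [4,7] [7,10] [13,16] [13,17] [18,20] [20,21] [21,23]
{[0,2]} hit by 2; {[3,6],[4,7]} hit by 6; {[7,10]} hit by 10; {[13,16],[13,17]} hit by 16; {[18,20],[20,21]} hit by 20; {[21,23]} hit by 23.
Points: 2, 6, 10, 16, 20, 23 (6 total).

6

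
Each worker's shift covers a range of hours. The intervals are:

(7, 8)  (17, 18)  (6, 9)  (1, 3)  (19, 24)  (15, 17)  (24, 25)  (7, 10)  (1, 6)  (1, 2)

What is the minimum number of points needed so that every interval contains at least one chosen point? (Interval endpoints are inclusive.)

4

Sorted: [1,2] [1,3] [1,6] [7,8] [6,9] [7,10] [15,17] [17,18] [19,24] [24,25]
{[1,2],[1,3],[1,6]} hit by 2; {[7,8],[6,9],[7,10]} hit by 8; {[15,17],[17,18]} hit by 17; {[19,24],[24,25]} hit by 24.
Points: 2, 8, 17, 24 (4 total).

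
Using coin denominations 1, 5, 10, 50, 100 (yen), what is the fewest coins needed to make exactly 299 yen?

12

299 − 2×100→99 − 1×50→49 − 4×10→9 − 1×5→4 − 4×1→0
Total coins = 2 + 1 + 4 + 1 + 4 = 12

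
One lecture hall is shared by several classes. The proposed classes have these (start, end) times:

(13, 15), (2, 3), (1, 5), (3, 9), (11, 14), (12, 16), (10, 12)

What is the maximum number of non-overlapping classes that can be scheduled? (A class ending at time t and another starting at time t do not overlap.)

Greedy by earliest finish: after sorting by end time, pick each interval compatible with the last pick.
Sorted by end: (2,3)  (1,5)  (3,9)  (10,12)  (11,14)  (13,15)  (12,16)
take (2,3); take (3,9); take (10,12); take (13,15).
Selected 4 classes.

4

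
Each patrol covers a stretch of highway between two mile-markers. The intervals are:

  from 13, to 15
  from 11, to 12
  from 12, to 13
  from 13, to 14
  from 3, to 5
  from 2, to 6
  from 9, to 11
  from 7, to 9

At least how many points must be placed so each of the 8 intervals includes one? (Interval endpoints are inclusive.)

4

Sorted: [3,5] [2,6] [7,9] [9,11] [11,12] [12,13] [13,14] [13,15]
{[3,5],[2,6]} hit by 5; {[7,9],[9,11]} hit by 9; {[11,12],[12,13]} hit by 12; {[13,14],[13,15]} hit by 14.
Points: 5, 9, 12, 14 (4 total).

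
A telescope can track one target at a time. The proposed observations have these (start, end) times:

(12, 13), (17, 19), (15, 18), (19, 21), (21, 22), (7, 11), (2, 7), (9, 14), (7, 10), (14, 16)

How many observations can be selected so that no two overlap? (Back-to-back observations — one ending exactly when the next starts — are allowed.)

7

Greedy by earliest finish: after sorting by end time, pick each interval compatible with the last pick.
Sorted by end: (2,7)  (7,10)  (7,11)  (12,13)  (9,14)  (14,16)  (15,18)  (17,19)  (19,21)  (21,22)
take (2,7); take (7,10); take (12,13); take (14,16); take (17,19); take (19,21); take (21,22).
Selected 7 observations.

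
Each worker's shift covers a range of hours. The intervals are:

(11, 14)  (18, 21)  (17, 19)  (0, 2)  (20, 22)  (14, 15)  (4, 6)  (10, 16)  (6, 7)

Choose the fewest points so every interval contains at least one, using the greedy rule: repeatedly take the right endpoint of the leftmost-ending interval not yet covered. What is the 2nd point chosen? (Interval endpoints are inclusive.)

Sort by right endpoint; whenever an interval is uncovered, place a point at its right end.
By right end: [0,2]  [4,6]  [6,7]  [11,14]  [14,15]  [10,16]  [17,19]  [18,21]  [20,22]
[0,2] uncovered → point at 2; [4,6] uncovered → point at 6; [11,14] uncovered → point at 14; [17,19] uncovered → point at 19; [20,22] uncovered → point at 22.
Points: 2, 6, 14, 19, 22 (5 total).

6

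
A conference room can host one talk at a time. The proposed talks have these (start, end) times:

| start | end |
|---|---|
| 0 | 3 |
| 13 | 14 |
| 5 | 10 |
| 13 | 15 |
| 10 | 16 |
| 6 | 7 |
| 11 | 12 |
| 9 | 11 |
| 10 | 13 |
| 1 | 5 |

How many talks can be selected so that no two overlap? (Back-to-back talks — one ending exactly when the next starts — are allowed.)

5

Greedy by earliest finish: after sorting by end time, pick each interval compatible with the last pick.
Sorted by end: (0,3)  (1,5)  (6,7)  (5,10)  (9,11)  (11,12)  (10,13)  (13,14)  (13,15)  (10,16)
take (0,3); take (6,7); take (9,11); take (11,12); skip (10,13); take (13,14).
Selected 5 talks.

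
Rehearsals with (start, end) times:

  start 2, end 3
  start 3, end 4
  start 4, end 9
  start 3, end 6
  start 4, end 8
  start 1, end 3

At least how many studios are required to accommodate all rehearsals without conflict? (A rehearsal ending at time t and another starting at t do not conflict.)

3

Events (time:±→running): 1:+→1 2:+→2 3:-→1 3:-→0 3:+→1 3:+→2 4:-→1 4:+→2 4:+→3 … peak 3.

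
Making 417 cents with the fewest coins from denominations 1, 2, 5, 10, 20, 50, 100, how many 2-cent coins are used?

1

Greedy: take as many of the largest coin as possible, then repeat with the remainder.
417 − 4×100→17 − 1×10→7 − 1×5→2 − 1×2→0
Count of 2: 1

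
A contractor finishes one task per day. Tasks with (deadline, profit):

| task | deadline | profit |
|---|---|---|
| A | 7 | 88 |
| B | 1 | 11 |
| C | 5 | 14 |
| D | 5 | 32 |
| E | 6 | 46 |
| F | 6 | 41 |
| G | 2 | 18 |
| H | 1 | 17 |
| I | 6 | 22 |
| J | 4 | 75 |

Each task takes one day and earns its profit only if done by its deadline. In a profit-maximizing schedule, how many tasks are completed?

Take jobs in profit order; each goes to the latest open slot no later than its deadline.
By profit: A(d7,88), J(d4,75), E(d6,46), F(d6,41), D(d5,32), I(d6,22), G(d2,18), H(d1,17), C(d5,14), B(d1,11)
A→slot 7; J→slot 4; E→slot 6; F→slot 5; D→slot 3; I→slot 2; G→slot 1; H skipped; C skipped; B skipped.
7 of 10 scheduled.

7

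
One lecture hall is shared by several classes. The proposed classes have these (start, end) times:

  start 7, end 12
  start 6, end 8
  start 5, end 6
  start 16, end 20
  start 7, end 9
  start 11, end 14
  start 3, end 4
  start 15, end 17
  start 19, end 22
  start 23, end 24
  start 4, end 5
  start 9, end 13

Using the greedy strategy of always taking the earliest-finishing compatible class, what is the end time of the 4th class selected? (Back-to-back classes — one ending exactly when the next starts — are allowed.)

Order by finish time; keep every interval that doesn't clash with the previous kept one.
By end time: (3,4), (4,5), (5,6), (6,8), (7,9), (7,12), (9,13), (11,14), (15,17), (16,20), (19,22), (23,24).
Pick (3,4); next start ≥ 4 → (4,5); next start ≥ 5 → (5,6); next start ≥ 6 → (6,8); next start ≥ 8 → (9,13); next start ≥ 13 → (15,17); next start ≥ 17 → (19,22); next start ≥ 22 → (23,24).
Selected: (3,4) (4,5) (5,6) (6,8) (9,13) (15,17) (19,22) (23,24)

8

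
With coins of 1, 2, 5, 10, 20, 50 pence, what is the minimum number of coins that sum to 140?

4

140 = 2×50 + 2×20
Total coins = 2 + 2 = 4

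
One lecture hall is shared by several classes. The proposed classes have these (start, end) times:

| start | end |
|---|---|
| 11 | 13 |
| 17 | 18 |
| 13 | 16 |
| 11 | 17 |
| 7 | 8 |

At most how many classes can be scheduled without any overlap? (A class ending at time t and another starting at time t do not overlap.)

4

Order by finish time; keep every interval that doesn't clash with the previous kept one.
By end time: (7,8), (11,13), (13,16), (11,17), (17,18).
Pick (7,8); next start ≥ 8 → (11,13); next start ≥ 13 → (13,16); next start ≥ 16 → (17,18).
Selected 4 classes.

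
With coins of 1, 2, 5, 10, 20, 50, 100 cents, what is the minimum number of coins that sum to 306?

306 − 3×100→6 − 1×5→1 − 1×1→0
Total coins = 3 + 1 + 1 = 5

5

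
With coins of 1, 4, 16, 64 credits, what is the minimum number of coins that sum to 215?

8

215 = 3×64 + 1×16 + 1×4 + 3×1
Total coins = 3 + 1 + 1 + 3 = 8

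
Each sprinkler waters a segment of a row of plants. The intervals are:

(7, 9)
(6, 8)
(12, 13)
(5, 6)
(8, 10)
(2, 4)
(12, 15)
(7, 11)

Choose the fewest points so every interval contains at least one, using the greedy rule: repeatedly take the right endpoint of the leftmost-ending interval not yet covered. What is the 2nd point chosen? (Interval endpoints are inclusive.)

Sort by right endpoint; whenever an interval is uncovered, place a point at its right end.
By right end: [2,4]  [5,6]  [6,8]  [7,9]  [8,10]  [7,11]  [12,13]  [12,15]
[2,4] uncovered → point at 4; [5,6] uncovered → point at 6; [7,9] uncovered → point at 9; [12,13] uncovered → point at 13.
Points: 4, 6, 9, 13 (4 total).

6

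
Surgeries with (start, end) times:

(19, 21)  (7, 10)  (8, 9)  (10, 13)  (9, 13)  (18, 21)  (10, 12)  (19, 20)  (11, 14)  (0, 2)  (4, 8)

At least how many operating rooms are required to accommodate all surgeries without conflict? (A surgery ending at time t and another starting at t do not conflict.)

starts: [0, 4, 7, 8, 9, 10, 10, 11, 18, 19, 19]
ends:   [2, 8, 9, 10, 12, 13, 13, 14, 20, 21, 21]
s0→1 e2→0 s4→1 s7→2 e8→1 s8→2 e9→1 s9→2 e10→1 s10→2 s10→3 s11→4  — peak 4.

4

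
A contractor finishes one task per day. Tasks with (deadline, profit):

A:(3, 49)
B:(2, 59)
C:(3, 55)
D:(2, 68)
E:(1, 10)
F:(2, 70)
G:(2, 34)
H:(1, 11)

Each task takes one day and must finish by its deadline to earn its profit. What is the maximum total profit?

Take jobs in profit order; each goes to the latest open slot no later than its deadline.
Profit order: F=70 D=68 B=59 C=55 A=49 G=34 H=11 E=10
Assign: F→slot 2, D→slot 1, B skipped, C→slot 3, A skipped, G skipped, H skipped, E skipped.
Slots: [1:D] [2:F] [3:C]
Profit = 68 + 70 + 55 = 193

193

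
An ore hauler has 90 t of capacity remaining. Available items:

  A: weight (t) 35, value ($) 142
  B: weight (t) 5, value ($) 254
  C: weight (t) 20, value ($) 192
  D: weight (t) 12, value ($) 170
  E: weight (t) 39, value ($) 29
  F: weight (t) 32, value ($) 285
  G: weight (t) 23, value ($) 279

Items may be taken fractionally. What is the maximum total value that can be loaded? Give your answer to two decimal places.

1162.19

Sort by value per unit weight and fill in that order.
Ratios (sorted): B 50.80, D 14.17, G 12.13, C 9.60, F 8.91, A 4.06, E 0.74
take B (5 @ 254); take D (12 @ 170); take G (23 @ 279); take C (20 @ 192); take 30/32 of F → 267.19. Capacity used 90/90.
Total value = 1162.19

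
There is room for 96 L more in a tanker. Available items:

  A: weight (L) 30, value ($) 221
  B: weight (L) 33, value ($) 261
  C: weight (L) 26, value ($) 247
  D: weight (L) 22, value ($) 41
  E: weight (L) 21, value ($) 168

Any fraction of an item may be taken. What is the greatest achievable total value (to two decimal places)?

793.87

Greedy by value/weight ratio, highest first.
Order: C (247/26=9.50) > E (168/21=8.00) > B (261/33=7.91) > A (221/30=7.37) > D (41/22=1.86)
Fill: take C (26 @ 247) → take E (21 @ 168) → take B (33 @ 261) → take 16/30 of A → 117.87; 96/96 used.
Total value = 793.87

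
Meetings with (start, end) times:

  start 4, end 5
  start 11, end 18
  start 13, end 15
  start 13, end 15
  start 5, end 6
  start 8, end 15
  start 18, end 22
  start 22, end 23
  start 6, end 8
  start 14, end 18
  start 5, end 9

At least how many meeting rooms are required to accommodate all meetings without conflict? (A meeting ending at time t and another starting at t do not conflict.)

Count concurrent intervals with a sweep; the peak is the room count.
Events (time:±→running): 4:+→1 5:-→0 5:+→1 5:+→2 6:-→1 6:+→2 8:-→1 8:+→2 9:-→1 11:+→2 13:+→3 13:+→4 14:+→5 … peak 5.

5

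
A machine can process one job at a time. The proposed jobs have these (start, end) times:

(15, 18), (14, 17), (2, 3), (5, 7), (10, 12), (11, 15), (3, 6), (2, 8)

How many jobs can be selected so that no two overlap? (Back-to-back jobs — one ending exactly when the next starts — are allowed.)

Greedy by earliest finish: after sorting by end time, pick each interval compatible with the last pick.
Sorted by end: (2,3)  (3,6)  (5,7)  (2,8)  (10,12)  (11,15)  (14,17)  (15,18)
take (2,3); take (3,6); skip (2,8); take (10,12); take (14,17).
Selected 4 jobs.

4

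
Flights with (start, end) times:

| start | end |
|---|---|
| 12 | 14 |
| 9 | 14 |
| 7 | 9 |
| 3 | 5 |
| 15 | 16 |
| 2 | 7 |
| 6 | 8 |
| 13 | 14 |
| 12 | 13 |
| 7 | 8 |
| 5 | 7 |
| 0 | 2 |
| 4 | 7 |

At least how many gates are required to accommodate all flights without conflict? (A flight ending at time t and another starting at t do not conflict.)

4

Events (time:±→running): 0:+→1 2:-→0 2:+→1 3:+→2 4:+→3 5:-→2 5:+→3 6:+→4 … peak 4.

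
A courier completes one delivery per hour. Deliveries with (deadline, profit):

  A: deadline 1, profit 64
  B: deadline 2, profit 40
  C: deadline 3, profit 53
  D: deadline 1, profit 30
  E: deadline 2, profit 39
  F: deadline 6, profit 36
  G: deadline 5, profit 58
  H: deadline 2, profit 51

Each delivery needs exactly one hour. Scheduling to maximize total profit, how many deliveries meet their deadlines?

By profit: A(d1,64), G(d5,58), C(d3,53), H(d2,51), B(d2,40), E(d2,39), F(d6,36), D(d1,30)
A→slot 1; G→slot 5; C→slot 3; H→slot 2; B skipped; E skipped; F→slot 6; D skipped.
5 of 8 scheduled.

5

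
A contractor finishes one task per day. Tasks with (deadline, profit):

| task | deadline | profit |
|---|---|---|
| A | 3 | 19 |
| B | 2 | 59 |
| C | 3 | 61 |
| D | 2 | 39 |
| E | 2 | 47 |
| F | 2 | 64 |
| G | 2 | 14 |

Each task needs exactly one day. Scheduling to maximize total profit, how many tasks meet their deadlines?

3

Sort by profit descending; place each in the latest free slot ≤ its deadline.
By profit: F(d2,64), C(d3,61), B(d2,59), E(d2,47), D(d2,39), A(d3,19), G(d2,14)
F→slot 2; C→slot 3; B→slot 1; E skipped; D skipped; A skipped; G skipped.
3 of 7 scheduled.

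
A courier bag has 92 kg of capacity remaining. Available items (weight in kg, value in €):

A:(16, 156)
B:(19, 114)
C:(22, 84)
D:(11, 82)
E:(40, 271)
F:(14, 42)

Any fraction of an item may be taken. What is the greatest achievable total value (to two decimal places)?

645.91

Order: A (156/16=9.75) > D (82/11=7.45) > E (271/40=6.78) > B (114/19=6.00) > C (84/22=3.82) > F (42/14=3.00)
Fill: take A (16 @ 156) → take D (11 @ 82) → take E (40 @ 271) → take B (19 @ 114) → take 6/22 of C → 22.91; 92/92 used.
Total value = 645.91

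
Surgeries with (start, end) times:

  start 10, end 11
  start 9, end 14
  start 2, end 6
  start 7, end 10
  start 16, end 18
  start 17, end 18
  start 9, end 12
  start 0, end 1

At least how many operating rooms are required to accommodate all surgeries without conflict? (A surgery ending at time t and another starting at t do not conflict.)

Events (time:±→running): 0:+→1 1:-→0 2:+→1 6:-→0 7:+→1 9:+→2 9:+→3 … peak 3.

3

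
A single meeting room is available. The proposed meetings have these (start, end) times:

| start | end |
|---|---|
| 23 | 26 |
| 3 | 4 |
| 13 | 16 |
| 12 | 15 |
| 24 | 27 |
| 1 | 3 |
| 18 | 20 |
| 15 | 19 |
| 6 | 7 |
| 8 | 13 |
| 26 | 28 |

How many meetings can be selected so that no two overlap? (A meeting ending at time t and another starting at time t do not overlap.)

Sorted by end: (1,3)  (3,4)  (6,7)  (8,13)  (12,15)  (13,16)  (15,19)  (18,20)  (23,26)  (24,27)  (26,28)
take (1,3); take (3,4); take (6,7); take (8,13); skip (12,15); take (13,16); take (18,20); take (23,26); take (26,28).
Selected 8 meetings.

8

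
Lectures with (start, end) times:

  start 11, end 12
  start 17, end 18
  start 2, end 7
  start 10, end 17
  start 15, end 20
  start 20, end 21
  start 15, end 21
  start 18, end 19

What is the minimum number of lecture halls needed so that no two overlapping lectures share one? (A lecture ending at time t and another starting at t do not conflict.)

Count concurrent intervals with a sweep; the peak is the room count.
starts: [2, 10, 11, 15, 15, 17, 18, 20]
ends:   [7, 12, 17, 18, 19, 20, 21, 21]
s2→1 e7→0 s10→1 s11→2 e12→1 s15→2 s15→3  — peak 3.

3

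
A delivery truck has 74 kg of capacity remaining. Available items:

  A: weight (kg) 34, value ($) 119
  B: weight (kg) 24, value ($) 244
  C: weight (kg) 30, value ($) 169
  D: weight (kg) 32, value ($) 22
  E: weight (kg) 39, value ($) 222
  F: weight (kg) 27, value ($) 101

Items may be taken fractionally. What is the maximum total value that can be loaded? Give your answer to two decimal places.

527.97

Sort by value per unit weight and fill in that order.
Order: B (244/24=10.17) > E (222/39=5.69) > C (169/30=5.63) > F (101/27=3.74) > A (119/34=3.50) > D (22/32=0.69)
Fill: take B (24 @ 244) → take E (39 @ 222) → take 11/30 of C → 61.97; 74/74 used.
Total value = 527.97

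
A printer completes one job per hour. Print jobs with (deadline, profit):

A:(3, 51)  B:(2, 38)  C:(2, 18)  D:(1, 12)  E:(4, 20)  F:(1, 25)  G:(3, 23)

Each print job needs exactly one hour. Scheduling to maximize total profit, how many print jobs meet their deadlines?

By profit: A(d3,51), B(d2,38), F(d1,25), G(d3,23), E(d4,20), C(d2,18), D(d1,12)
A→slot 3; B→slot 2; F→slot 1; G skipped; E→slot 4; C skipped; D skipped.
4 of 7 scheduled.

4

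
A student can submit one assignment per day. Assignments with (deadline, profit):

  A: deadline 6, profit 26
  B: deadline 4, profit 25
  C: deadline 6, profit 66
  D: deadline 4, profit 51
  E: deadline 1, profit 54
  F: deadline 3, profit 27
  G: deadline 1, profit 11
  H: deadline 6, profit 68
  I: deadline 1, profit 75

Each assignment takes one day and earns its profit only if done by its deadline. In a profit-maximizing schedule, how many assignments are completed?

6

Sort by profit descending; place each in the latest free slot ≤ its deadline.
By profit: I(d1,75), H(d6,68), C(d6,66), E(d1,54), D(d4,51), F(d3,27), A(d6,26), B(d4,25), G(d1,11)
I→slot 1; H→slot 6; C→slot 5; E skipped; D→slot 4; F→slot 3; A→slot 2; B skipped; G skipped.
6 of 9 scheduled.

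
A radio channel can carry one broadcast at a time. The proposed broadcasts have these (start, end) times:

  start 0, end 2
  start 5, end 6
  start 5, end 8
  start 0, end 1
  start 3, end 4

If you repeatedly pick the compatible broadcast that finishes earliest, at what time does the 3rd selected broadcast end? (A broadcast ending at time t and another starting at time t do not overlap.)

6

By end time: (0,1), (0,2), (3,4), (5,6), (5,8).
Pick (0,1); next start ≥ 1 → (3,4); next start ≥ 4 → (5,6).
Selected: (0,1) (3,4) (5,6)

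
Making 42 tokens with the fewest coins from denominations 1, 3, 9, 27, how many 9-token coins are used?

1

42 = 1×27 + 1×9 + 2×3
Count of 9: 1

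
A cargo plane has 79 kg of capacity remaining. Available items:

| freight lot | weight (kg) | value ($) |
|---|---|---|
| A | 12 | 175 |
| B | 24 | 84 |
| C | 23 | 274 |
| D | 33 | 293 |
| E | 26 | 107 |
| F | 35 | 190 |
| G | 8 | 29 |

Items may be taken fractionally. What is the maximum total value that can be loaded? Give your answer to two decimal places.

Sort by value per unit weight and fill in that order.
Order: A (175/12=14.58) > C (274/23=11.91) > D (293/33=8.88) > F (190/35=5.43) > E (107/26=4.12) > G (29/8=3.62) > B (84/24=3.50)
Fill: take A (12 @ 175) → take C (23 @ 274) → take D (33 @ 293) → take 11/35 of F → 59.71; 79/79 used.
Total value = 801.71

801.71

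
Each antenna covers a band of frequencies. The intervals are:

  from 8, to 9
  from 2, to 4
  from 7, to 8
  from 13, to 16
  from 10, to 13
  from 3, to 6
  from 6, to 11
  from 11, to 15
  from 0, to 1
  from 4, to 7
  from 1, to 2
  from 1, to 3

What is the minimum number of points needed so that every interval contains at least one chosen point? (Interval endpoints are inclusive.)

4

By right end: [0,1]  [1,2]  [1,3]  [2,4]  [3,6]  [4,7]  [7,8]  [8,9]  [6,11]  [10,13]  [11,15]  [13,16]
[0,1] uncovered → point at 1; [2,4] uncovered → point at 4; [7,8] uncovered → point at 8; [10,13] uncovered → point at 13.
Points: 1, 4, 8, 13 (4 total).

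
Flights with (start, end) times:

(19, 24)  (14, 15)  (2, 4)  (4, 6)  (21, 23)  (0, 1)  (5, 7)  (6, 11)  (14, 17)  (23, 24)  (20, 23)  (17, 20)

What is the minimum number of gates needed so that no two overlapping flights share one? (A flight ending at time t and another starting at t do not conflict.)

3

Count concurrent intervals with a sweep; the peak is the room count.
starts: [0, 2, 4, 5, 6, 14, 14, 17, 19, 20, 21, 23]
ends:   [1, 4, 6, 7, 11, 15, 17, 20, 23, 23, 24, 24]
s0→1 e1→0 s2→1 e4→0 s4→1 s5→2 e6→1 s6→2 e7→1 e11→0 s14→1 s14→2 e15→1 e17→0 s17→1 s19→2 e20→1 s20→2 s21→3  — peak 3.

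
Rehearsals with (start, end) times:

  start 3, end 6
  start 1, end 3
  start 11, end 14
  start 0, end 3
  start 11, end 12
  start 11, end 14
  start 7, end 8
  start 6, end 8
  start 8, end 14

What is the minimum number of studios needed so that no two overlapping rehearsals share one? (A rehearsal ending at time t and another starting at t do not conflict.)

Count concurrent intervals with a sweep; the peak is the room count.
Events (time:±→running): 0:+→1 1:+→2 3:-→1 3:-→0 3:+→1 6:-→0 6:+→1 7:+→2 8:-→1 8:-→0 8:+→1 11:+→2 11:+→3 11:+→4 … peak 4.

4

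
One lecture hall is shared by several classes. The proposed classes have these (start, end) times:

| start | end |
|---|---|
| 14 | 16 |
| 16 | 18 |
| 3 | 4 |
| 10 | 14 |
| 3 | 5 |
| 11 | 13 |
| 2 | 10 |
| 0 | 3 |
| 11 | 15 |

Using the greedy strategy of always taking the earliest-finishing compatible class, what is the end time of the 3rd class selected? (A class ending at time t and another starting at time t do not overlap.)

Sort by end time and greedily take each interval whose start is ≥ the last chosen end.
Sorted by end: (0,3)  (3,4)  (3,5)  (2,10)  (11,13)  (10,14)  (11,15)  (14,16)  (16,18)
take (0,3); take (3,4); skip (3,5); take (11,13); skip (11,15); take (14,16); take (16,18).
Selected: (0,3) (3,4) (11,13) (14,16) (16,18)

13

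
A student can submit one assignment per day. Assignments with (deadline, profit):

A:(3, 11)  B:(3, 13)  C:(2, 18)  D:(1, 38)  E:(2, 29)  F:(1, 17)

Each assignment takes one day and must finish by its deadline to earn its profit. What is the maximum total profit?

80

Profit order: D=38 E=29 C=18 F=17 B=13 A=11
Assign: D→slot 1, E→slot 2, C skipped, F skipped, B→slot 3, A skipped.
Slots: [1:D] [2:E] [3:B]
Profit = 38 + 29 + 13 = 80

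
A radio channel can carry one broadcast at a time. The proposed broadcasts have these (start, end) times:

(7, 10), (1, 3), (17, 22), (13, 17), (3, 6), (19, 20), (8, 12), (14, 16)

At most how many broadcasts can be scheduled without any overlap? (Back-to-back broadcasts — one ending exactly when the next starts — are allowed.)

Greedy by earliest finish: after sorting by end time, pick each interval compatible with the last pick.
Sorted by end: (1,3)  (3,6)  (7,10)  (8,12)  (14,16)  (13,17)  (19,20)  (17,22)
take (1,3); take (3,6); take (7,10); skip (8,12); take (14,16); skip (13,17); take (19,20).
Selected 5 broadcasts.

5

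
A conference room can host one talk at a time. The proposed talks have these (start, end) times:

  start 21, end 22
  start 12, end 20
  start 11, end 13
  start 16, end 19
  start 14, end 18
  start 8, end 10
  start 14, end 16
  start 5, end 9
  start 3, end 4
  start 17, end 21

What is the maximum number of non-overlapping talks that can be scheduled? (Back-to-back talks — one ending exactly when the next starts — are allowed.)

6

Order by finish time; keep every interval that doesn't clash with the previous kept one.
By end time: (3,4), (5,9), (8,10), (11,13), (14,16), (14,18), (16,19), (12,20), (17,21), (21,22).
Pick (3,4); next start ≥ 4 → (5,9); next start ≥ 9 → (11,13); next start ≥ 13 → (14,16); next start ≥ 16 → (16,19); next start ≥ 19 → (21,22).
Selected 6 talks.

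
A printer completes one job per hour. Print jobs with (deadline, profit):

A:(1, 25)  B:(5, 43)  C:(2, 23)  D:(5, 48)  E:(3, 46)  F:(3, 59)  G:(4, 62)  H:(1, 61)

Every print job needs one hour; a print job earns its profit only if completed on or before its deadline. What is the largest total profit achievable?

Sort by profit descending; place each in the latest free slot ≤ its deadline.
Profit order: G=62 H=61 F=59 D=48 E=46 B=43 A=25 C=23
Assign: G→slot 4, H→slot 1, F→slot 3, D→slot 5, E→slot 2, B skipped, A skipped, C skipped.
Slots: [1:H] [2:E] [3:F] [4:G] [5:D]
Profit = 61 + 46 + 59 + 62 + 48 = 276

276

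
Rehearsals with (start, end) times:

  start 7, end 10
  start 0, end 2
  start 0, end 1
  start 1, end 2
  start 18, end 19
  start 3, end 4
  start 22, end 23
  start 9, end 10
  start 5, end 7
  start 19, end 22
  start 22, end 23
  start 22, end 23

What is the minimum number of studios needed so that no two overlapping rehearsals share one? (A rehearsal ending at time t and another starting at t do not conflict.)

The answer is the maximum number of intervals overlapping at any instant.
starts: [0, 0, 1, 3, 5, 7, 9, 18, 19, 22, 22, 22]
ends:   [1, 2, 2, 4, 7, 10, 10, 19, 22, 23, 23, 23]
s0→1 s0→2 e1→1 s1→2 e2→1 e2→0 s3→1 e4→0 s5→1 e7→0 s7→1 s9→2 e10→1 e10→0 s18→1 e19→0 s19→1 e22→0 s22→1 s22→2 s22→3  — peak 3.

3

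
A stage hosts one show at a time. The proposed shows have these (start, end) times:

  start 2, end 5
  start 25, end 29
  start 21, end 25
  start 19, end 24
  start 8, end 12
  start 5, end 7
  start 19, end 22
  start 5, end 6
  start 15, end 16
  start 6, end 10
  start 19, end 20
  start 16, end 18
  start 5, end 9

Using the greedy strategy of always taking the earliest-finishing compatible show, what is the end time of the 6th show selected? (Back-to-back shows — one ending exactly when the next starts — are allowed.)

20

Greedy by earliest finish: after sorting by end time, pick each interval compatible with the last pick.
By end time: (2,5), (5,6), (5,7), (5,9), (6,10), (8,12), (15,16), (16,18), (19,20), (19,22), (19,24), (21,25), (25,29).
Pick (2,5); next start ≥ 5 → (5,6); next start ≥ 6 → (6,10); next start ≥ 10 → (15,16); next start ≥ 16 → (16,18); next start ≥ 18 → (19,20); next start ≥ 20 → (21,25); next start ≥ 25 → (25,29).
Selected: (2,5) (5,6) (6,10) (15,16) (16,18) (19,20) (21,25) (25,29)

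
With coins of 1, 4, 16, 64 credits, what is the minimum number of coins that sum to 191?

191 = 2×64 + 3×16 + 3×4 + 3×1
Total coins = 2 + 3 + 3 + 3 = 11

11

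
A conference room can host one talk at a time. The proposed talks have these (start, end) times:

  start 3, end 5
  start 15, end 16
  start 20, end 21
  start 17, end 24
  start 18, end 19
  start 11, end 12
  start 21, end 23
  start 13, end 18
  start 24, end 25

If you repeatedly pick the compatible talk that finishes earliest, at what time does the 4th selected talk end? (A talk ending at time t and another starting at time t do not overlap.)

19

Sort by end time and greedily take each interval whose start is ≥ the last chosen end.
By end time: (3,5), (11,12), (15,16), (13,18), (18,19), (20,21), (21,23), (17,24), (24,25).
Pick (3,5); next start ≥ 5 → (11,12); next start ≥ 12 → (15,16); next start ≥ 16 → (18,19); next start ≥ 19 → (20,21); next start ≥ 21 → (21,23); next start ≥ 23 → (24,25).
Selected: (3,5) (11,12) (15,16) (18,19) (20,21) (21,23) (24,25)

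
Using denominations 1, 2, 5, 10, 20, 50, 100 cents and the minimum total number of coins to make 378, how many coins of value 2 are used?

1

378 − 3×100→78 − 1×50→28 − 1×20→8 − 1×5→3 − 1×2→1 − 1×1→0
Count of 2: 1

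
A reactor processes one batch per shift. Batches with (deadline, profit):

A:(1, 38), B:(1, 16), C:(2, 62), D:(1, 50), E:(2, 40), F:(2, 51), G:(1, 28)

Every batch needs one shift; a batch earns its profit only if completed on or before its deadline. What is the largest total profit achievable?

Take jobs in profit order; each goes to the latest open slot no later than its deadline.
Profit order: C=62 F=51 D=50 E=40 A=38 G=28 B=16
Assign: C→slot 2, F→slot 1, D skipped, E skipped, A skipped, G skipped, B skipped.
Slots: [1:F] [2:C]
Profit = 51 + 62 = 113

113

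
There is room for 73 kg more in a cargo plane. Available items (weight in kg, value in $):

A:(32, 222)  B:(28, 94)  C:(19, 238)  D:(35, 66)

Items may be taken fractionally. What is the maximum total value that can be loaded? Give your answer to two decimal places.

Ratios (sorted): C 12.53, A 6.94, B 3.36, D 1.89
take C (19 @ 238); take A (32 @ 222); take 22/28 of B → 73.86. Capacity used 73/73.
Total value = 533.86

533.86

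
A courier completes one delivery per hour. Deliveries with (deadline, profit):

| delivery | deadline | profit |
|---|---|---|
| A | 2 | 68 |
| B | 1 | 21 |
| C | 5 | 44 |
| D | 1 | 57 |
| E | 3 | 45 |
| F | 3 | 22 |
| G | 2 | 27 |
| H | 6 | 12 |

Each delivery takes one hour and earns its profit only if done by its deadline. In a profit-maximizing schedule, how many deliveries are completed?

By profit: A(d2,68), D(d1,57), E(d3,45), C(d5,44), G(d2,27), F(d3,22), B(d1,21), H(d6,12)
A→slot 2; D→slot 1; E→slot 3; C→slot 5; G skipped; F skipped; B skipped; H→slot 6.
5 of 8 scheduled.

5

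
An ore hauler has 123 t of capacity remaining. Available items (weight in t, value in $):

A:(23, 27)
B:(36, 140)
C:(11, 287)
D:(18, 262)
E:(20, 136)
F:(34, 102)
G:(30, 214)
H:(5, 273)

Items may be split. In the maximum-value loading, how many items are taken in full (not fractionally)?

Ratios (sorted): H 54.60, C 26.09, D 14.56, G 7.13, E 6.80, B 3.89, F 3.00, A 1.17
take H (5 @ 273); take C (11 @ 287); take D (18 @ 262); take G (30 @ 214); take E (20 @ 136); take B (36 @ 140); take 3/34 of F → 9.00. Capacity used 123/123.
6 item(s) taken whole; one partial (take 3/34 of F).

6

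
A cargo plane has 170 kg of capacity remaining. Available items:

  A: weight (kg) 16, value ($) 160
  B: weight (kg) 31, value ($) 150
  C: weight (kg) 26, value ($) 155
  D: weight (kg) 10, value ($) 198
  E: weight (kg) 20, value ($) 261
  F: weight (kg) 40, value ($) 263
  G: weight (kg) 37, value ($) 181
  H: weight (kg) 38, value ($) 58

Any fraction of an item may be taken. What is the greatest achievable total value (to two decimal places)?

1319.61

Sort by value per unit weight and fill in that order.
Ratios (sorted): D 19.80, E 13.05, A 10.00, F 6.58, C 5.96, G 4.89, B 4.84, H 1.53
take D (10 @ 198); take E (20 @ 261); take A (16 @ 160); take F (40 @ 263); take C (26 @ 155); take G (37 @ 181); take 21/31 of B → 101.61. Capacity used 170/170.
Total value = 1319.61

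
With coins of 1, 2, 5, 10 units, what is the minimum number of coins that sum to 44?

Use the largest denomination that fits, subtract, and repeat.
44 = 4×10 + 2×2
Total coins = 4 + 2 = 6

6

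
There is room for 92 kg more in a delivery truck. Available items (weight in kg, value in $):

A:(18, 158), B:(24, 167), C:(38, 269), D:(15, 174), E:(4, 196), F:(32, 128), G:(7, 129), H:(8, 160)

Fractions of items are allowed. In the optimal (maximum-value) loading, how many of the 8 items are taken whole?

6

Greedy by value/weight ratio, highest first.
Order: E (196/4=49.00) > H (160/8=20.00) > G (129/7=18.43) > D (174/15=11.60) > A (158/18=8.78) > C (269/38=7.08) > B (167/24=6.96) > F (128/32=4.00)
Fill: take E (4 @ 196) → take H (8 @ 160) → take G (7 @ 129) → take D (15 @ 174) → take A (18 @ 158) → take C (38 @ 269) → take 2/24 of B → 13.92; 92/92 used.
6 item(s) taken whole; one partial (take 2/24 of B).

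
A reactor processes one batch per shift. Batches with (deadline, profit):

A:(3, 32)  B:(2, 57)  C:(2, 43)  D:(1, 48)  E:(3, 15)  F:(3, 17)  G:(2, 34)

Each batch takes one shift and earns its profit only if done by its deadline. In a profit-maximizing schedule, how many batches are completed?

Take jobs in profit order; each goes to the latest open slot no later than its deadline.
Profit order: B=57 D=48 C=43 G=34 A=32 F=17 E=15
Assign: B→slot 2, D→slot 1, C skipped, G skipped, A→slot 3, F skipped, E skipped.
Slots: [1:D] [2:B] [3:A]
3 of 7 scheduled.

3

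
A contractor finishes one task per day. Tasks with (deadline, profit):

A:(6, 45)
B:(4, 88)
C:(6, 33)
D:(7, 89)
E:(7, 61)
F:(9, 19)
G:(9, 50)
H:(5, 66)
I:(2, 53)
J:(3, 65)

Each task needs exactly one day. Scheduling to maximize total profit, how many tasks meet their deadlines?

Take jobs in profit order; each goes to the latest open slot no later than its deadline.
Profit order: D=89 B=88 H=66 J=65 E=61 I=53 G=50 A=45 C=33 F=19
Assign: D→slot 7, B→slot 4, H→slot 5, J→slot 3, E→slot 6, I→slot 2, G→slot 9, A→slot 1, C skipped, F→slot 8.
Slots: [1:A] [2:I] [3:J] [4:B] [5:H] [6:E] [7:D] [8:F] [9:G]
9 of 10 scheduled.

9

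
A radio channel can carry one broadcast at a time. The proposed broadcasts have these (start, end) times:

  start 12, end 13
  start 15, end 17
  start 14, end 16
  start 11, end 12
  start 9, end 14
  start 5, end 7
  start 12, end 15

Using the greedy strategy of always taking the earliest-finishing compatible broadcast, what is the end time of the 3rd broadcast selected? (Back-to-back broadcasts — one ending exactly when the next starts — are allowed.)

13

Sort by end time and greedily take each interval whose start is ≥ the last chosen end.
By end time: (5,7), (11,12), (12,13), (9,14), (12,15), (14,16), (15,17).
Pick (5,7); next start ≥ 7 → (11,12); next start ≥ 12 → (12,13); next start ≥ 13 → (14,16).
Selected: (5,7) (11,12) (12,13) (14,16)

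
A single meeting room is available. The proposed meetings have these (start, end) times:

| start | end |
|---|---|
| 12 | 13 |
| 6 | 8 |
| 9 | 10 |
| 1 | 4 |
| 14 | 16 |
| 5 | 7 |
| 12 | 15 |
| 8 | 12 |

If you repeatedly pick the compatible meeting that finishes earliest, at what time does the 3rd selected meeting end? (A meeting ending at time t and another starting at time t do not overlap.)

By end time: (1,4), (5,7), (6,8), (9,10), (8,12), (12,13), (12,15), (14,16).
Pick (1,4); next start ≥ 4 → (5,7); next start ≥ 7 → (9,10); next start ≥ 10 → (12,13); next start ≥ 13 → (14,16).
Selected: (1,4) (5,7) (9,10) (12,13) (14,16)

10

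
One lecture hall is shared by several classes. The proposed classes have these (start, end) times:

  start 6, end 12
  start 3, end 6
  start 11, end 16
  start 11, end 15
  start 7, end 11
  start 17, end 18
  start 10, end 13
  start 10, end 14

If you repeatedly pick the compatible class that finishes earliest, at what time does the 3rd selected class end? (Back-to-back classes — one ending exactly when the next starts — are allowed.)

15

By end time: (3,6), (7,11), (6,12), (10,13), (10,14), (11,15), (11,16), (17,18).
Pick (3,6); next start ≥ 6 → (7,11); next start ≥ 11 → (11,15); next start ≥ 15 → (17,18).
Selected: (3,6) (7,11) (11,15) (17,18)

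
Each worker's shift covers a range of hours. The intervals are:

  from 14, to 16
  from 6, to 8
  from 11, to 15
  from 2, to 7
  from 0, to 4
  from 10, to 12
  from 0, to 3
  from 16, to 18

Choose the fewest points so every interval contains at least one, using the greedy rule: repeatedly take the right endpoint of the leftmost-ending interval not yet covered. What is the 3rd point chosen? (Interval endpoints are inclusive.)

Process intervals by earliest right end; each time one isn't hit yet, stab at its right endpoint.
Sorted: [0,3] [0,4] [2,7] [6,8] [10,12] [11,15] [14,16] [16,18]
{[0,3],[0,4],[2,7]} hit by 3; {[6,8]} hit by 8; {[10,12],[11,15]} hit by 12; {[14,16],[16,18]} hit by 16.
Points: 3, 8, 12, 16 (4 total).

12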